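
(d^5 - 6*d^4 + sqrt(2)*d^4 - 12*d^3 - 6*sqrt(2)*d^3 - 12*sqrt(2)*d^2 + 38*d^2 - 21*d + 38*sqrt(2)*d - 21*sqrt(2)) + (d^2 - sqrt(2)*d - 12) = d^5 - 6*d^4 + sqrt(2)*d^4 - 12*d^3 - 6*sqrt(2)*d^3 - 12*sqrt(2)*d^2 + 39*d^2 - 21*d + 37*sqrt(2)*d - 21*sqrt(2) - 12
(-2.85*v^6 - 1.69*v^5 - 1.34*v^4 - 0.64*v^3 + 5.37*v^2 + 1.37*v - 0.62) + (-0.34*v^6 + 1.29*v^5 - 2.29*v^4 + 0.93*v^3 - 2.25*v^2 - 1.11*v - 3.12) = -3.19*v^6 - 0.4*v^5 - 3.63*v^4 + 0.29*v^3 + 3.12*v^2 + 0.26*v - 3.74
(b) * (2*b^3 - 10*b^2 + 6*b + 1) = 2*b^4 - 10*b^3 + 6*b^2 + b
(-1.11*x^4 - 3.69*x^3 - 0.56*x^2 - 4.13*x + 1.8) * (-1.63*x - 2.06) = 1.8093*x^5 + 8.3013*x^4 + 8.5142*x^3 + 7.8855*x^2 + 5.5738*x - 3.708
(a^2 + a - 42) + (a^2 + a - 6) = 2*a^2 + 2*a - 48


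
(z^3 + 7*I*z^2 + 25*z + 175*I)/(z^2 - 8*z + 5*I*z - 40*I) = (z^2 + 2*I*z + 35)/(z - 8)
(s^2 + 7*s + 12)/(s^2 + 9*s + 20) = (s + 3)/(s + 5)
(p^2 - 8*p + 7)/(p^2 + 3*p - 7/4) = 4*(p^2 - 8*p + 7)/(4*p^2 + 12*p - 7)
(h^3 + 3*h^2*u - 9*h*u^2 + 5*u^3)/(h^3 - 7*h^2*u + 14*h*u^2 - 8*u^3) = (h^2 + 4*h*u - 5*u^2)/(h^2 - 6*h*u + 8*u^2)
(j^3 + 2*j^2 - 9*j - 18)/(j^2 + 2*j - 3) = (j^2 - j - 6)/(j - 1)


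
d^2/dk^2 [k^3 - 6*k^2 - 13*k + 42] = 6*k - 12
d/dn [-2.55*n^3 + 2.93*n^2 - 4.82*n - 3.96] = -7.65*n^2 + 5.86*n - 4.82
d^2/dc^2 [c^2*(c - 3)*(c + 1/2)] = 12*c^2 - 15*c - 3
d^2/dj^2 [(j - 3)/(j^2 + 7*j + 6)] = 2*((j - 3)*(2*j + 7)^2 - (3*j + 4)*(j^2 + 7*j + 6))/(j^2 + 7*j + 6)^3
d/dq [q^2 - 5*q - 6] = 2*q - 5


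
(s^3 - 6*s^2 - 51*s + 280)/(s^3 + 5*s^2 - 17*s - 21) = (s^2 - 13*s + 40)/(s^2 - 2*s - 3)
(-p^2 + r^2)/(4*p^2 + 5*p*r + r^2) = (-p + r)/(4*p + r)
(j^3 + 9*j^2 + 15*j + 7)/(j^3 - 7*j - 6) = (j^2 + 8*j + 7)/(j^2 - j - 6)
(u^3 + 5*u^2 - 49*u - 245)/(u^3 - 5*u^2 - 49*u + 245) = (u + 5)/(u - 5)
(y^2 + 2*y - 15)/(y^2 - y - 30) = (y - 3)/(y - 6)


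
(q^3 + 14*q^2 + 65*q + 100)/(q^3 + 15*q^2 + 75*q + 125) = (q + 4)/(q + 5)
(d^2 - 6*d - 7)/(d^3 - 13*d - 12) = (d - 7)/(d^2 - d - 12)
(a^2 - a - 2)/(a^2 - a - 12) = (-a^2 + a + 2)/(-a^2 + a + 12)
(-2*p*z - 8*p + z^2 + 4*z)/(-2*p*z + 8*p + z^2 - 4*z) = (z + 4)/(z - 4)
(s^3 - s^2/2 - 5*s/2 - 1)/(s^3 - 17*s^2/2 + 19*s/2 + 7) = (s + 1)/(s - 7)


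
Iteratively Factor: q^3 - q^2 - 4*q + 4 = (q - 1)*(q^2 - 4) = (q - 1)*(q + 2)*(q - 2)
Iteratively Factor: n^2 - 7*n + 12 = (n - 3)*(n - 4)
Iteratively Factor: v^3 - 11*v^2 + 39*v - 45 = (v - 5)*(v^2 - 6*v + 9) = (v - 5)*(v - 3)*(v - 3)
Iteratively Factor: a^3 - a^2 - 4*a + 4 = (a - 2)*(a^2 + a - 2) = (a - 2)*(a - 1)*(a + 2)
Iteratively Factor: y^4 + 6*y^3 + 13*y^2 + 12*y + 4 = (y + 2)*(y^3 + 4*y^2 + 5*y + 2) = (y + 1)*(y + 2)*(y^2 + 3*y + 2) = (y + 1)*(y + 2)^2*(y + 1)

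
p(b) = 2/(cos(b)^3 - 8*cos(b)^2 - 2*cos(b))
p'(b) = 2*(3*sin(b)*cos(b)^2 - 16*sin(b)*cos(b) - 2*sin(b))/(cos(b)^3 - 8*cos(b)^2 - 2*cos(b))^2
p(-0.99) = -0.60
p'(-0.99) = 1.48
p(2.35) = -0.69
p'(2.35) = 1.82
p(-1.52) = -16.39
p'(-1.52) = 376.12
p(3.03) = -0.29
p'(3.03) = 0.08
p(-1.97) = -4.08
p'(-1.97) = -35.86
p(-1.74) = 19.02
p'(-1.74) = -138.96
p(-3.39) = -0.31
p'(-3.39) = 0.19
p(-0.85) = -0.44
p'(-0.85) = 0.83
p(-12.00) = -0.29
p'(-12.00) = -0.31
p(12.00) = -0.29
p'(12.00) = 0.31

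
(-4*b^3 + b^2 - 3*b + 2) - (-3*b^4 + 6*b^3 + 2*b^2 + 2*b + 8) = 3*b^4 - 10*b^3 - b^2 - 5*b - 6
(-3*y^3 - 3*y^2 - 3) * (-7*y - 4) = 21*y^4 + 33*y^3 + 12*y^2 + 21*y + 12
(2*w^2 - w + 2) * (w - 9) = 2*w^3 - 19*w^2 + 11*w - 18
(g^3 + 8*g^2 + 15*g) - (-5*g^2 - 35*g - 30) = g^3 + 13*g^2 + 50*g + 30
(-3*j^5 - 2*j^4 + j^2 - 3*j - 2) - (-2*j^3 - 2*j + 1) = -3*j^5 - 2*j^4 + 2*j^3 + j^2 - j - 3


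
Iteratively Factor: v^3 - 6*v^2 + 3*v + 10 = (v - 2)*(v^2 - 4*v - 5) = (v - 5)*(v - 2)*(v + 1)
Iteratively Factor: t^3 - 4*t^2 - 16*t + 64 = (t + 4)*(t^2 - 8*t + 16) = (t - 4)*(t + 4)*(t - 4)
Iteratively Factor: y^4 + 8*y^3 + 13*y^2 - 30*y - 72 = (y + 3)*(y^3 + 5*y^2 - 2*y - 24) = (y + 3)^2*(y^2 + 2*y - 8) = (y - 2)*(y + 3)^2*(y + 4)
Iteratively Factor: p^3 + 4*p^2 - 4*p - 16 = (p + 4)*(p^2 - 4) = (p - 2)*(p + 4)*(p + 2)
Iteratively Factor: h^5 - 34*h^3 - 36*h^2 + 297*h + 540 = (h + 3)*(h^4 - 3*h^3 - 25*h^2 + 39*h + 180) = (h - 4)*(h + 3)*(h^3 + h^2 - 21*h - 45) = (h - 5)*(h - 4)*(h + 3)*(h^2 + 6*h + 9) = (h - 5)*(h - 4)*(h + 3)^2*(h + 3)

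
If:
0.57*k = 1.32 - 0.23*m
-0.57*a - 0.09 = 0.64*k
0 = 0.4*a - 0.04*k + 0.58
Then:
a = -1.34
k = 1.06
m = 3.12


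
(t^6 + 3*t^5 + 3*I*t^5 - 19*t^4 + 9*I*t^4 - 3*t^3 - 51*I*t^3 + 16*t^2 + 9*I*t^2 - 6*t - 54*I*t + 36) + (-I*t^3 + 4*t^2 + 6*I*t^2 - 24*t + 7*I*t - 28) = t^6 + 3*t^5 + 3*I*t^5 - 19*t^4 + 9*I*t^4 - 3*t^3 - 52*I*t^3 + 20*t^2 + 15*I*t^2 - 30*t - 47*I*t + 8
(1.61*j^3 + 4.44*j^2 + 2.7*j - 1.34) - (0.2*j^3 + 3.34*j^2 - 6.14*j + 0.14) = 1.41*j^3 + 1.1*j^2 + 8.84*j - 1.48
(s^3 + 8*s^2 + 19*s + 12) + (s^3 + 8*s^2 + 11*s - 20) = 2*s^3 + 16*s^2 + 30*s - 8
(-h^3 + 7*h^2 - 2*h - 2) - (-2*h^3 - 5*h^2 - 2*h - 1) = h^3 + 12*h^2 - 1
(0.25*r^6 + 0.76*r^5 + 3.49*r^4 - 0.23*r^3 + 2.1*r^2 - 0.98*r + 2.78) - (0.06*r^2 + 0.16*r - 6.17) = 0.25*r^6 + 0.76*r^5 + 3.49*r^4 - 0.23*r^3 + 2.04*r^2 - 1.14*r + 8.95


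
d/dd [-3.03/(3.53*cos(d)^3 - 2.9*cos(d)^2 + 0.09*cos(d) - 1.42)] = (-32.0877*cos(d)^2 + 17.574*cos(d) - 0.2727)*sin(d)/(3.53*cos(d)^3 - 2.9*cos(d)^2 + 0.09*cos(d) - 1.42)^2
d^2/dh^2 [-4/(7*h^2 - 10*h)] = 8*(7*h*(7*h - 10) - 4*(7*h - 5)^2)/(h^3*(7*h - 10)^3)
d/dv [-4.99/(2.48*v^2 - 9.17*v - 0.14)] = (24.7504*v - 45.7583)/(-2.48*v^2 + 9.17*v + 0.14)^2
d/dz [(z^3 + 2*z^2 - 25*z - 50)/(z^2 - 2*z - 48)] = (z^4 - 4*z^3 - 123*z^2 - 92*z + 1100)/(z^4 - 4*z^3 - 92*z^2 + 192*z + 2304)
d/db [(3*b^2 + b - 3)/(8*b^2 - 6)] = (-4*b^2 + 6*b - 3)/(2*(16*b^4 - 24*b^2 + 9))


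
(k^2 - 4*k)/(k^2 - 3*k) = (k - 4)/(k - 3)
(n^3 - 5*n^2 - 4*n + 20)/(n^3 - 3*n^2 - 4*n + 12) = (n - 5)/(n - 3)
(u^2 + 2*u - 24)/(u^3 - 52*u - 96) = (u - 4)/(u^2 - 6*u - 16)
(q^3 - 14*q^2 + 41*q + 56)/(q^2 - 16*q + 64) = (q^2 - 6*q - 7)/(q - 8)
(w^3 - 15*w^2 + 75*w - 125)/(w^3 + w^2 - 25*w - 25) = (w^2 - 10*w + 25)/(w^2 + 6*w + 5)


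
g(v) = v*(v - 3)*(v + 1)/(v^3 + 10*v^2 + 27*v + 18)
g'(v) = v*(v - 3)*(v + 1)*(-3*v^2 - 20*v - 27)/(v^3 + 10*v^2 + 27*v + 18)^2 + v*(v - 3)/(v^3 + 10*v^2 + 27*v + 18) + v*(v + 1)/(v^3 + 10*v^2 + 27*v + 18) + (v - 3)*(v + 1)/(v^3 + 10*v^2 + 27*v + 18) = 6*(2*v^2 + 6*v - 9)/(v^4 + 18*v^3 + 117*v^2 + 324*v + 324)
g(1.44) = -0.07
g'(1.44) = 0.02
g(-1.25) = 0.64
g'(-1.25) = -1.16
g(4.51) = 0.09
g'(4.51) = 0.06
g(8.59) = 0.28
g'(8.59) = 0.04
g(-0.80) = 0.27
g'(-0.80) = -0.57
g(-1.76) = 1.59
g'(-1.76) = -2.90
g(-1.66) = 1.33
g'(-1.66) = -2.39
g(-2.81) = 26.94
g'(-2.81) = -164.44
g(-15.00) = 2.50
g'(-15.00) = 0.18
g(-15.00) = 2.50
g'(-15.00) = 0.18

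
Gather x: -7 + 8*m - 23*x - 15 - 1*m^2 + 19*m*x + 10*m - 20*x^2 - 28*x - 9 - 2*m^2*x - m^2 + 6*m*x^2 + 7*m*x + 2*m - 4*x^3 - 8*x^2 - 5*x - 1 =-2*m^2 + 20*m - 4*x^3 + x^2*(6*m - 28) + x*(-2*m^2 + 26*m - 56) - 32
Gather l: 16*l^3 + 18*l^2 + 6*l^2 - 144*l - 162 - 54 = 16*l^3 + 24*l^2 - 144*l - 216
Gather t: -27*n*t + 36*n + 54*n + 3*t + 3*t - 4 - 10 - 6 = 90*n + t*(6 - 27*n) - 20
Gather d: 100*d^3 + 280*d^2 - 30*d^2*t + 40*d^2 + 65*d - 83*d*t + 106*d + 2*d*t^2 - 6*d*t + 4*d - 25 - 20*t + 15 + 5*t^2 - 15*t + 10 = 100*d^3 + d^2*(320 - 30*t) + d*(2*t^2 - 89*t + 175) + 5*t^2 - 35*t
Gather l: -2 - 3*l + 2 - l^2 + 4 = -l^2 - 3*l + 4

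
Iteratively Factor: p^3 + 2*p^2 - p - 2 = (p - 1)*(p^2 + 3*p + 2) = (p - 1)*(p + 2)*(p + 1)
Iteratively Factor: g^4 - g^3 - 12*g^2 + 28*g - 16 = (g - 2)*(g^3 + g^2 - 10*g + 8) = (g - 2)*(g + 4)*(g^2 - 3*g + 2) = (g - 2)^2*(g + 4)*(g - 1)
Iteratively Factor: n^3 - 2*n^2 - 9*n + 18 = (n + 3)*(n^2 - 5*n + 6) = (n - 3)*(n + 3)*(n - 2)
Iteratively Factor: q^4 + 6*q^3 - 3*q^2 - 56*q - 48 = (q + 4)*(q^3 + 2*q^2 - 11*q - 12) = (q - 3)*(q + 4)*(q^2 + 5*q + 4) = (q - 3)*(q + 4)^2*(q + 1)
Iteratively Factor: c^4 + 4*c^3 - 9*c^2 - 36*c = (c - 3)*(c^3 + 7*c^2 + 12*c) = c*(c - 3)*(c^2 + 7*c + 12) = c*(c - 3)*(c + 4)*(c + 3)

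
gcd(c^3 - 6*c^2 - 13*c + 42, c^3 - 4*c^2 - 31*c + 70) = c^2 - 9*c + 14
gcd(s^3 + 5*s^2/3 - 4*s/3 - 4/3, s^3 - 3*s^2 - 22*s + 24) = s - 1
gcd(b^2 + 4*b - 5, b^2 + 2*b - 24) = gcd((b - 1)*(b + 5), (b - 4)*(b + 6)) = 1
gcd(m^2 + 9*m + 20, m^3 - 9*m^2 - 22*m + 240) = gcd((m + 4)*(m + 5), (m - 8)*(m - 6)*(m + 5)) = m + 5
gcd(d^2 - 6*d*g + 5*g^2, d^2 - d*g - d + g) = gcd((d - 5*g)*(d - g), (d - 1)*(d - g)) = d - g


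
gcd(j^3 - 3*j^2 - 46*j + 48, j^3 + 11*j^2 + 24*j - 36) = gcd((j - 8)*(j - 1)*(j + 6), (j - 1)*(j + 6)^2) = j^2 + 5*j - 6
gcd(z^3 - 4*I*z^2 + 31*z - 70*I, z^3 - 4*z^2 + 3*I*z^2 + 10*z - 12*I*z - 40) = z^2 + 3*I*z + 10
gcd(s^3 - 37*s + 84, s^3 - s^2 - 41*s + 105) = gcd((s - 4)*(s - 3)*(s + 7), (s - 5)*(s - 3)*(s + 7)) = s^2 + 4*s - 21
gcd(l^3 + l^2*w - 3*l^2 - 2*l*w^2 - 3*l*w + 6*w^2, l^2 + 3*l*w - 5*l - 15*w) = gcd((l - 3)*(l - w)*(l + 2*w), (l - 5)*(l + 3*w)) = 1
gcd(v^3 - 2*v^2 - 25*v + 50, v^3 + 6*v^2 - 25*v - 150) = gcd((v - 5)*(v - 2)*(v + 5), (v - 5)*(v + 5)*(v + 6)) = v^2 - 25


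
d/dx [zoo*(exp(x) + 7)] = zoo*exp(x)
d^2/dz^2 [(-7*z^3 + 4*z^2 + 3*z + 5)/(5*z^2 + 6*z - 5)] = 2*(-472*z^3 + 1305*z^2 + 150*z + 495)/(125*z^6 + 450*z^5 + 165*z^4 - 684*z^3 - 165*z^2 + 450*z - 125)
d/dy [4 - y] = -1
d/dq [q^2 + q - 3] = 2*q + 1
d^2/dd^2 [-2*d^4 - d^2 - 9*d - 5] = -24*d^2 - 2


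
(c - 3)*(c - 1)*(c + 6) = c^3 + 2*c^2 - 21*c + 18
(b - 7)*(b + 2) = b^2 - 5*b - 14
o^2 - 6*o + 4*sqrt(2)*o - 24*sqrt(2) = (o - 6)*(o + 4*sqrt(2))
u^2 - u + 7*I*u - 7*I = (u - 1)*(u + 7*I)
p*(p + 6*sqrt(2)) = p^2 + 6*sqrt(2)*p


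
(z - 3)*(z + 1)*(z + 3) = z^3 + z^2 - 9*z - 9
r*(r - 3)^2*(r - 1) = r^4 - 7*r^3 + 15*r^2 - 9*r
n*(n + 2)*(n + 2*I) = n^3 + 2*n^2 + 2*I*n^2 + 4*I*n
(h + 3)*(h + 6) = h^2 + 9*h + 18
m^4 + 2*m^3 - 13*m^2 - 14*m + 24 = (m - 3)*(m - 1)*(m + 2)*(m + 4)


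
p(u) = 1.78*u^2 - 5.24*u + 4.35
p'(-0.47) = -6.91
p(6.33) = 42.50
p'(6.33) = 17.29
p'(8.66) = 25.59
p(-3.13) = 38.19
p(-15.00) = 483.45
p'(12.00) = 37.48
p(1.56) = 0.51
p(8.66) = 92.46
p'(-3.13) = -16.38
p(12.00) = 197.79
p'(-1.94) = -12.15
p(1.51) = 0.50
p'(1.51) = 0.14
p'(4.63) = 11.24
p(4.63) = 18.25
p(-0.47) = 7.21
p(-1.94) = 21.21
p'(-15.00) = -58.64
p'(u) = 3.56*u - 5.24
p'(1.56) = 0.31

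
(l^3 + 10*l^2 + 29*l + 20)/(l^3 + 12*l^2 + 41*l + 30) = (l + 4)/(l + 6)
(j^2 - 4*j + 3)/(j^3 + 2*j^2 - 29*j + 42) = (j - 1)/(j^2 + 5*j - 14)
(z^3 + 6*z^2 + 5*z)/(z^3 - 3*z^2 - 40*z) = (z + 1)/(z - 8)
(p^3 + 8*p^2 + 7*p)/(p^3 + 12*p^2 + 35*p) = (p + 1)/(p + 5)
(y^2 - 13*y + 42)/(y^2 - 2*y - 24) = (y - 7)/(y + 4)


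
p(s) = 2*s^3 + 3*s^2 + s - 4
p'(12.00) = 937.00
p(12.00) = 3896.00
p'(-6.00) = 181.00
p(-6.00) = -334.00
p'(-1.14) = 1.96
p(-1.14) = -4.20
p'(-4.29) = 85.68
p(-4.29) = -110.98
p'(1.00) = 13.00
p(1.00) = 2.00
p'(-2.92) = 34.64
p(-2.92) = -31.13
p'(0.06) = 1.38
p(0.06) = -3.93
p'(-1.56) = 6.24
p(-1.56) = -5.85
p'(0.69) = 8.00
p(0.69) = -1.22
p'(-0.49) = -0.50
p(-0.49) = -4.00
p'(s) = 6*s^2 + 6*s + 1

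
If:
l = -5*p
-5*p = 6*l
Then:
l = 0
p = 0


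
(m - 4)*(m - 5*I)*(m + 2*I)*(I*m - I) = I*m^4 + 3*m^3 - 5*I*m^3 - 15*m^2 + 14*I*m^2 + 12*m - 50*I*m + 40*I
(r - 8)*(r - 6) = r^2 - 14*r + 48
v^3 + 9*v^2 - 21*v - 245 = (v - 5)*(v + 7)^2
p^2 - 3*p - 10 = (p - 5)*(p + 2)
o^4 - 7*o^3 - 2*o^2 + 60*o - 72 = (o - 6)*(o - 2)^2*(o + 3)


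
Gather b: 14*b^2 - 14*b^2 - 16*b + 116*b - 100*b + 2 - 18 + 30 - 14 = 0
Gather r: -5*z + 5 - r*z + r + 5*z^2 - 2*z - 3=r*(1 - z) + 5*z^2 - 7*z + 2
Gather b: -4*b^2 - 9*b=-4*b^2 - 9*b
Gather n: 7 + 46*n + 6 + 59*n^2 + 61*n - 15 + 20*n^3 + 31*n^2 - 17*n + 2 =20*n^3 + 90*n^2 + 90*n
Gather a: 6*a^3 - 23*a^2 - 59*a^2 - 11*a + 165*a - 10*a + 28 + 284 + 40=6*a^3 - 82*a^2 + 144*a + 352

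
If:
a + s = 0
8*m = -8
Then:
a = -s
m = -1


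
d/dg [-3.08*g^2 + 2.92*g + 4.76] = 2.92 - 6.16*g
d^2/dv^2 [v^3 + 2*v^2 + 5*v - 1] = 6*v + 4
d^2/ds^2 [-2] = 0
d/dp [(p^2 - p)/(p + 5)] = (p^2 + 10*p - 5)/(p^2 + 10*p + 25)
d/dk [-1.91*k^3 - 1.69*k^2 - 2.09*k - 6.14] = -5.73*k^2 - 3.38*k - 2.09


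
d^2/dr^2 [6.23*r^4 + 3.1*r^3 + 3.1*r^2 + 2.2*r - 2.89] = 74.76*r^2 + 18.6*r + 6.2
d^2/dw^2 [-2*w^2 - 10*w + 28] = -4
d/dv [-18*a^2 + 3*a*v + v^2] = 3*a + 2*v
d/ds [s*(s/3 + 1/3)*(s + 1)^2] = (s + 1)^2*(4*s + 1)/3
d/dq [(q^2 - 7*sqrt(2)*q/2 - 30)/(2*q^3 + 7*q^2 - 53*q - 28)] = ((4*q - 7*sqrt(2))*(2*q^3 + 7*q^2 - 53*q - 28) + (-2*q^2 + 7*sqrt(2)*q + 60)*(6*q^2 + 14*q - 53))/(2*(2*q^3 + 7*q^2 - 53*q - 28)^2)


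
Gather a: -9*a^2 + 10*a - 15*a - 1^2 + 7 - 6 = -9*a^2 - 5*a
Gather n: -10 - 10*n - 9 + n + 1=-9*n - 18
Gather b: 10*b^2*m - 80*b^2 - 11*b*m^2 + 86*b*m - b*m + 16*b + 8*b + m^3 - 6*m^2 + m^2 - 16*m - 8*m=b^2*(10*m - 80) + b*(-11*m^2 + 85*m + 24) + m^3 - 5*m^2 - 24*m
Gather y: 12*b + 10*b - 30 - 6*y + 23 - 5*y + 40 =22*b - 11*y + 33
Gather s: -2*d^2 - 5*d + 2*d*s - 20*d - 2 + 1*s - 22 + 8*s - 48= -2*d^2 - 25*d + s*(2*d + 9) - 72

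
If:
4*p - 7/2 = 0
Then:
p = 7/8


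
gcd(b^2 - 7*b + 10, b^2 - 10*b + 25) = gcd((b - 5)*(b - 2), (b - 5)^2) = b - 5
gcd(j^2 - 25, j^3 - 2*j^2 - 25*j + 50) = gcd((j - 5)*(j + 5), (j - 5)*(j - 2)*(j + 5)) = j^2 - 25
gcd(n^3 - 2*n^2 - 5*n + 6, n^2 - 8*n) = 1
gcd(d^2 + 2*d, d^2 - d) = d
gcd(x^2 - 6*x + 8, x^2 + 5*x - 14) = x - 2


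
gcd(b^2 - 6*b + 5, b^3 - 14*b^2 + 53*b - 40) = b^2 - 6*b + 5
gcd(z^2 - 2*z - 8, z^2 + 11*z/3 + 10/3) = z + 2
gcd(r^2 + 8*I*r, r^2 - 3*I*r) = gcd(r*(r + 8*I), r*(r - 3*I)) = r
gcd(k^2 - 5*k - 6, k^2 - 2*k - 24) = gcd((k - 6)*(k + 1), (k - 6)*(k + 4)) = k - 6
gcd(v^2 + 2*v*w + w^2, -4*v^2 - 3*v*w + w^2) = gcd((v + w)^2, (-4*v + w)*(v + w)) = v + w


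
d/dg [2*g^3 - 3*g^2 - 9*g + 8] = 6*g^2 - 6*g - 9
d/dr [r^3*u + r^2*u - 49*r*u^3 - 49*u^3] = u*(3*r^2 + 2*r - 49*u^2)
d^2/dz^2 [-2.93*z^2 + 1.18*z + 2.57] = -5.86000000000000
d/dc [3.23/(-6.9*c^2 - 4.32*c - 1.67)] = (44.574*c + 13.9536)/(6.9*c^2 + 4.32*c + 1.67)^2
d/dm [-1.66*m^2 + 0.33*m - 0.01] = 0.33 - 3.32*m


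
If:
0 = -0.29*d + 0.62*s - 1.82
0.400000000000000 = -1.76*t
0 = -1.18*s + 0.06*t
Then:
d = -6.30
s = -0.01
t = -0.23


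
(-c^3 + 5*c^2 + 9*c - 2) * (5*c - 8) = -5*c^4 + 33*c^3 + 5*c^2 - 82*c + 16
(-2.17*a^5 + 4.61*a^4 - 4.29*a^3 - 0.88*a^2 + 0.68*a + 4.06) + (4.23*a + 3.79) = -2.17*a^5 + 4.61*a^4 - 4.29*a^3 - 0.88*a^2 + 4.91*a + 7.85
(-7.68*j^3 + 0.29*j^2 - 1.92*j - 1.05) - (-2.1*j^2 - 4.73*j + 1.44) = -7.68*j^3 + 2.39*j^2 + 2.81*j - 2.49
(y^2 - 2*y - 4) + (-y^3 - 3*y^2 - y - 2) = -y^3 - 2*y^2 - 3*y - 6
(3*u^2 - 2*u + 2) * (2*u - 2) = 6*u^3 - 10*u^2 + 8*u - 4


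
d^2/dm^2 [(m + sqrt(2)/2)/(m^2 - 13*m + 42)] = ((2*m - 13)^2*(2*m + sqrt(2)) + (-6*m - sqrt(2) + 26)*(m^2 - 13*m + 42))/(m^2 - 13*m + 42)^3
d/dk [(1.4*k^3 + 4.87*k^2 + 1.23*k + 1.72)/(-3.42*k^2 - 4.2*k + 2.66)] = (-4.788*k^4 - 11.76*k^3 - 5.0754*k^2 + 37.6732*k + 10.4958)/(11.6964*k^4 + 28.728*k^3 - 0.554400000000001*k^2 - 22.344*k + 7.0756)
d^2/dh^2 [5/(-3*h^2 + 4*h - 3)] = 10*(9*h^2 - 12*h - 4*(3*h - 2)^2 + 9)/(3*h^2 - 4*h + 3)^3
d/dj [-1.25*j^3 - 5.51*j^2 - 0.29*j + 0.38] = -3.75*j^2 - 11.02*j - 0.29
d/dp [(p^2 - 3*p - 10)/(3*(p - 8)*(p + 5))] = 10*(3 - 2*p)/(p^4 - 6*p^3 - 71*p^2 + 240*p + 1600)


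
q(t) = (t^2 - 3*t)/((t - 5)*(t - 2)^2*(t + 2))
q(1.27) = 0.34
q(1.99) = 1673.54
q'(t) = (2*t - 3)/((t - 5)*(t - 2)^2*(t + 2)) - (t^2 - 3*t)/((t - 5)*(t - 2)^2*(t + 2)^2) - 2*(t^2 - 3*t)/((t - 5)*(t - 2)^3*(t + 2)) - (t^2 - 3*t)/((t - 5)^2*(t - 2)^2*(t + 2)) = 2*(-t^4 + 6*t^3 - 9*t^2 + 5*t - 30)/(t^7 - 12*t^6 + 37*t^5 + 46*t^4 - 344*t^3 + 208*t^2 + 720*t - 800)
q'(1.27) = 0.98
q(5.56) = 0.27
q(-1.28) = -0.11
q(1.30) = 0.37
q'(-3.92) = 0.03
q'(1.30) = 1.11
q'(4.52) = -0.70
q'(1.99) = 334027.77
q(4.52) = -0.35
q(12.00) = 0.01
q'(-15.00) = 0.00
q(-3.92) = 0.05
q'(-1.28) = 0.18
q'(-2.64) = 0.22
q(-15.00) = 0.00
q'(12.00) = 0.00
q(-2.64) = 0.14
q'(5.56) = -0.51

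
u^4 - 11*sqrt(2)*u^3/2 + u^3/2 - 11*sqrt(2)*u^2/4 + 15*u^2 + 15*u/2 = u*(u + 1/2)*(u - 3*sqrt(2))*(u - 5*sqrt(2)/2)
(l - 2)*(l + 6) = l^2 + 4*l - 12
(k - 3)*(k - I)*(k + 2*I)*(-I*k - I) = -I*k^4 + k^3 + 2*I*k^3 - 2*k^2 + I*k^2 - 3*k + 4*I*k + 6*I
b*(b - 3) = b^2 - 3*b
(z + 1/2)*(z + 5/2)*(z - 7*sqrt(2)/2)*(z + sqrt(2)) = z^4 - 5*sqrt(2)*z^3/2 + 3*z^3 - 15*sqrt(2)*z^2/2 - 23*z^2/4 - 21*z - 25*sqrt(2)*z/8 - 35/4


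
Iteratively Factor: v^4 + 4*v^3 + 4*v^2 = (v)*(v^3 + 4*v^2 + 4*v) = v*(v + 2)*(v^2 + 2*v) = v^2*(v + 2)*(v + 2)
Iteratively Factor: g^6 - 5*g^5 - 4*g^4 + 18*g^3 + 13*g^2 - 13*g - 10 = (g + 1)*(g^5 - 6*g^4 + 2*g^3 + 16*g^2 - 3*g - 10) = (g - 5)*(g + 1)*(g^4 - g^3 - 3*g^2 + g + 2) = (g - 5)*(g - 1)*(g + 1)*(g^3 - 3*g - 2) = (g - 5)*(g - 1)*(g + 1)^2*(g^2 - g - 2) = (g - 5)*(g - 2)*(g - 1)*(g + 1)^2*(g + 1)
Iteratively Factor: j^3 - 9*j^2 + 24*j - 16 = (j - 1)*(j^2 - 8*j + 16) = (j - 4)*(j - 1)*(j - 4)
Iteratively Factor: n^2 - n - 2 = (n + 1)*(n - 2)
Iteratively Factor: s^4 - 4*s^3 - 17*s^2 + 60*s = (s - 5)*(s^3 + s^2 - 12*s) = (s - 5)*(s - 3)*(s^2 + 4*s) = s*(s - 5)*(s - 3)*(s + 4)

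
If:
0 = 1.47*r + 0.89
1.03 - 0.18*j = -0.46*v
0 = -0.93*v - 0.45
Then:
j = 4.49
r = -0.61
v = -0.48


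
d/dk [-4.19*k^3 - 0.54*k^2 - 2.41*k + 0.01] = -12.57*k^2 - 1.08*k - 2.41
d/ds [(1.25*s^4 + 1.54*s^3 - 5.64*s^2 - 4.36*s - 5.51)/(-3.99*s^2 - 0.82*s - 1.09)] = (-9.975*s^5 - 9.2196*s^4 - 7.97560000000001*s^3 - 17.8074*s^2 - 31.6746*s + 0.234200000000001)/(15.9201*s^4 + 6.5436*s^3 + 9.3706*s^2 + 1.7876*s + 1.1881)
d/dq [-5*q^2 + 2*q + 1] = 2 - 10*q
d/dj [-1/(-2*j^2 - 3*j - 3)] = (-4*j - 3)/(2*j^2 + 3*j + 3)^2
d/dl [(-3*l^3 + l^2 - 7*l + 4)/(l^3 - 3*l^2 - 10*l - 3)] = (8*l^4 + 74*l^3 - 16*l^2 + 18*l + 61)/(l^6 - 6*l^5 - 11*l^4 + 54*l^3 + 118*l^2 + 60*l + 9)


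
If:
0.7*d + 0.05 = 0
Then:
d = -0.07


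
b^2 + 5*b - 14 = (b - 2)*(b + 7)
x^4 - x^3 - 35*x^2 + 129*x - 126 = (x - 3)^2*(x - 2)*(x + 7)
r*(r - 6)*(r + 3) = r^3 - 3*r^2 - 18*r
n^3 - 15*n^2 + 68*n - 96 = (n - 8)*(n - 4)*(n - 3)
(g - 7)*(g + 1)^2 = g^3 - 5*g^2 - 13*g - 7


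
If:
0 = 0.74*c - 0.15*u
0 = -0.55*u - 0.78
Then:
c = -0.29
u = -1.42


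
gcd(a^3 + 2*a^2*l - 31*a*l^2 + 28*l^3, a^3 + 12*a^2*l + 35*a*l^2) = a + 7*l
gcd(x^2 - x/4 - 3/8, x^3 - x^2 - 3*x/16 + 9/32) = x^2 - x/4 - 3/8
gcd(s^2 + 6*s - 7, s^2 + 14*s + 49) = s + 7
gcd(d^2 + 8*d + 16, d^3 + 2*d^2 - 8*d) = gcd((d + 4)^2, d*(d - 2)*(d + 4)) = d + 4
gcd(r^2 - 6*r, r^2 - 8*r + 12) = r - 6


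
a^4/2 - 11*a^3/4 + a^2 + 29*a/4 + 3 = (a/2 + 1/4)*(a - 4)*(a - 3)*(a + 1)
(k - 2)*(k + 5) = k^2 + 3*k - 10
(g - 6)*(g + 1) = g^2 - 5*g - 6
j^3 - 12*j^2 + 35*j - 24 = (j - 8)*(j - 3)*(j - 1)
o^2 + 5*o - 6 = (o - 1)*(o + 6)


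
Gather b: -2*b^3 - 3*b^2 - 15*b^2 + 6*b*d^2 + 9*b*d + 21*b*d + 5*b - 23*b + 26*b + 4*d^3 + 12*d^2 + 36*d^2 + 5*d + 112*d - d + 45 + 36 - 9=-2*b^3 - 18*b^2 + b*(6*d^2 + 30*d + 8) + 4*d^3 + 48*d^2 + 116*d + 72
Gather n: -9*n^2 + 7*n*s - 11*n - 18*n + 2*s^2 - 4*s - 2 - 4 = -9*n^2 + n*(7*s - 29) + 2*s^2 - 4*s - 6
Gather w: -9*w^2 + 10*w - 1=-9*w^2 + 10*w - 1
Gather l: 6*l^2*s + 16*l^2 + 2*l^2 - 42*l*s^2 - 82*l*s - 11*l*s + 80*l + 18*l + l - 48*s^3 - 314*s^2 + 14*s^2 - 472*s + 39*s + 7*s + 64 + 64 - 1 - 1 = l^2*(6*s + 18) + l*(-42*s^2 - 93*s + 99) - 48*s^3 - 300*s^2 - 426*s + 126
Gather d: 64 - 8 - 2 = 54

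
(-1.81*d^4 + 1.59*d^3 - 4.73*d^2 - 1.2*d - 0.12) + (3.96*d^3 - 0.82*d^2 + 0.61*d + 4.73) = -1.81*d^4 + 5.55*d^3 - 5.55*d^2 - 0.59*d + 4.61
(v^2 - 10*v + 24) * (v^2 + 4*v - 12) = v^4 - 6*v^3 - 28*v^2 + 216*v - 288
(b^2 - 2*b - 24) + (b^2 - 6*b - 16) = 2*b^2 - 8*b - 40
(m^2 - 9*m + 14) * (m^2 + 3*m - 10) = m^4 - 6*m^3 - 23*m^2 + 132*m - 140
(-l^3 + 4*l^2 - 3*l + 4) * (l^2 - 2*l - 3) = -l^5 + 6*l^4 - 8*l^3 - 2*l^2 + l - 12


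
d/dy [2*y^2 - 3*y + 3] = 4*y - 3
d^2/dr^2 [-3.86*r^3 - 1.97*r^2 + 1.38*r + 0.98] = -23.16*r - 3.94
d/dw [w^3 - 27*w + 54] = 3*w^2 - 27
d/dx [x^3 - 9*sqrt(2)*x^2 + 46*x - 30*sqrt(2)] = 3*x^2 - 18*sqrt(2)*x + 46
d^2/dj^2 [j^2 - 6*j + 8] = 2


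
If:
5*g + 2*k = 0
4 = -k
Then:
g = 8/5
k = -4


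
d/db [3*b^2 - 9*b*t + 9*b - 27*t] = 6*b - 9*t + 9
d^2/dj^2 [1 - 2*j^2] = -4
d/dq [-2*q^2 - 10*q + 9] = -4*q - 10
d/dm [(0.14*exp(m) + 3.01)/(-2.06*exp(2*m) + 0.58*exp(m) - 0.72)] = (0.2884*exp(2*m) + 12.4012*exp(m) - 1.8466)*exp(m)/(4.2436*exp(4*m) - 2.3896*exp(3*m) + 3.3028*exp(2*m) - 0.8352*exp(m) + 0.5184)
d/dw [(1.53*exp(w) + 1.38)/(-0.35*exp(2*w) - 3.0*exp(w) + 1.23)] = (0.5355*exp(2*w) + 0.966*exp(w) + 6.0219)*exp(w)/(0.1225*exp(4*w) + 2.1*exp(3*w) + 8.139*exp(2*w) - 7.38*exp(w) + 1.5129)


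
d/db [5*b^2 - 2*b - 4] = 10*b - 2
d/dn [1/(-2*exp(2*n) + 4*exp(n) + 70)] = (exp(n) - 1)*exp(n)/(-exp(2*n) + 2*exp(n) + 35)^2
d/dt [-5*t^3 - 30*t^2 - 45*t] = -15*t^2 - 60*t - 45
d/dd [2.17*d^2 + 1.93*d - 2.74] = 4.34*d + 1.93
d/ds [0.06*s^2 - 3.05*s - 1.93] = 0.12*s - 3.05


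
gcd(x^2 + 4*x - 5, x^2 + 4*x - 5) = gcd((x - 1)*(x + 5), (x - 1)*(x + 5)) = x^2 + 4*x - 5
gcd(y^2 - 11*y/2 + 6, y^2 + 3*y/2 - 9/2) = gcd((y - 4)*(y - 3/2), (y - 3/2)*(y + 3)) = y - 3/2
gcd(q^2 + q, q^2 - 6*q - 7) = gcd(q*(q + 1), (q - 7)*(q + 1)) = q + 1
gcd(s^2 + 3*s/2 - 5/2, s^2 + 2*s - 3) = s - 1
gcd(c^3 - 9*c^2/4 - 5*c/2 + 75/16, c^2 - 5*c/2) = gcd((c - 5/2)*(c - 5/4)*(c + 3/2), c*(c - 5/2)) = c - 5/2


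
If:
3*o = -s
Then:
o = -s/3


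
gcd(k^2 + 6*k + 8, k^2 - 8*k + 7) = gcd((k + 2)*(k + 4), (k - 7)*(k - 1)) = 1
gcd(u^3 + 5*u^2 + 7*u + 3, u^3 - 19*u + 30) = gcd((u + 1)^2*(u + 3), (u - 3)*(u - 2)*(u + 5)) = 1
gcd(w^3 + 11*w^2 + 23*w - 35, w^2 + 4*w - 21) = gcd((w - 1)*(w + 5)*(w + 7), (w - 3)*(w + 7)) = w + 7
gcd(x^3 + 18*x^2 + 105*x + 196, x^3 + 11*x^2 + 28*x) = x^2 + 11*x + 28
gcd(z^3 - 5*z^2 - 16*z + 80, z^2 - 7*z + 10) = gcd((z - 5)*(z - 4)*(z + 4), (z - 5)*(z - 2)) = z - 5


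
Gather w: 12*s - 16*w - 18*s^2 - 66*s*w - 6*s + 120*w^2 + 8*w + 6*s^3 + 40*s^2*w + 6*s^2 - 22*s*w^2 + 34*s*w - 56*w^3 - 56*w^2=6*s^3 - 12*s^2 + 6*s - 56*w^3 + w^2*(64 - 22*s) + w*(40*s^2 - 32*s - 8)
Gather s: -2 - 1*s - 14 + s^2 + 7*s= s^2 + 6*s - 16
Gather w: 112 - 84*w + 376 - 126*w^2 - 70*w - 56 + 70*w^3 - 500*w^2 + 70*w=70*w^3 - 626*w^2 - 84*w + 432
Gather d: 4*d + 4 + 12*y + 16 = 4*d + 12*y + 20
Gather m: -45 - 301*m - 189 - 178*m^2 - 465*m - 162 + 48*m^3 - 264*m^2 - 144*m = 48*m^3 - 442*m^2 - 910*m - 396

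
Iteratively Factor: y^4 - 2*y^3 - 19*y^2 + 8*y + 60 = (y + 3)*(y^3 - 5*y^2 - 4*y + 20) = (y - 5)*(y + 3)*(y^2 - 4) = (y - 5)*(y - 2)*(y + 3)*(y + 2)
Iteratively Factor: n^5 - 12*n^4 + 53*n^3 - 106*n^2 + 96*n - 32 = (n - 1)*(n^4 - 11*n^3 + 42*n^2 - 64*n + 32) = (n - 4)*(n - 1)*(n^3 - 7*n^2 + 14*n - 8) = (n - 4)*(n - 1)^2*(n^2 - 6*n + 8) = (n - 4)^2*(n - 1)^2*(n - 2)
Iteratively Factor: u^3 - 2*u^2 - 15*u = (u + 3)*(u^2 - 5*u) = u*(u + 3)*(u - 5)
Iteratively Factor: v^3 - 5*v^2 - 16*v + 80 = (v + 4)*(v^2 - 9*v + 20) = (v - 5)*(v + 4)*(v - 4)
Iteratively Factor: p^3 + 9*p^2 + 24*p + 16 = (p + 1)*(p^2 + 8*p + 16) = (p + 1)*(p + 4)*(p + 4)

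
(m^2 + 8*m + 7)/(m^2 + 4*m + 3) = (m + 7)/(m + 3)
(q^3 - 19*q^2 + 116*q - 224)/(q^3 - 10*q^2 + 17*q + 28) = (q - 8)/(q + 1)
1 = 1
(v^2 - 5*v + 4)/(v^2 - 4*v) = (v - 1)/v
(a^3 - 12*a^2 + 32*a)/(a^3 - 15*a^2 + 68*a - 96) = a/(a - 3)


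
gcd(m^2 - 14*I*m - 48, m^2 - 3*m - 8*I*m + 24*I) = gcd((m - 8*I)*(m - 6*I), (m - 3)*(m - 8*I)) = m - 8*I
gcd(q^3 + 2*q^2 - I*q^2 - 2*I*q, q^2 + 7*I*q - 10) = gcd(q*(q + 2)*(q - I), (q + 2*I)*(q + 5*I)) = 1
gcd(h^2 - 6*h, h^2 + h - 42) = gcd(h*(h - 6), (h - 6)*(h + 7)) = h - 6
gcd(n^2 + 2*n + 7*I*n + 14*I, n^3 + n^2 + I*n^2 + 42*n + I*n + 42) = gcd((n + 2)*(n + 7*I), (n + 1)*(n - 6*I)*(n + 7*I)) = n + 7*I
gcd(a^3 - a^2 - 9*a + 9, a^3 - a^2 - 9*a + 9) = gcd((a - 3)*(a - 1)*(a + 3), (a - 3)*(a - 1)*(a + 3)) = a^3 - a^2 - 9*a + 9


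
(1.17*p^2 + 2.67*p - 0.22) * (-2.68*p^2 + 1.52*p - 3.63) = -3.1356*p^4 - 5.3772*p^3 + 0.4009*p^2 - 10.0265*p + 0.7986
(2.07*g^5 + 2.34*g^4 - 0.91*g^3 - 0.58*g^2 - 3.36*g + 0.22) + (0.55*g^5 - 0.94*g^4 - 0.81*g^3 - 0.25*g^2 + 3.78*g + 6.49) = 2.62*g^5 + 1.4*g^4 - 1.72*g^3 - 0.83*g^2 + 0.42*g + 6.71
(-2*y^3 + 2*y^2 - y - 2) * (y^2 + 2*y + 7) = -2*y^5 - 2*y^4 - 11*y^3 + 10*y^2 - 11*y - 14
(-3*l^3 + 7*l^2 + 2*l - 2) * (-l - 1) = 3*l^4 - 4*l^3 - 9*l^2 + 2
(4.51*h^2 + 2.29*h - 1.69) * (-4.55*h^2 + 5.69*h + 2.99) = -20.5205*h^4 + 15.2424*h^3 + 34.2045*h^2 - 2.769*h - 5.0531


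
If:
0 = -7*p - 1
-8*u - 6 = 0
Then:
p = -1/7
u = -3/4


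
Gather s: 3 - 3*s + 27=30 - 3*s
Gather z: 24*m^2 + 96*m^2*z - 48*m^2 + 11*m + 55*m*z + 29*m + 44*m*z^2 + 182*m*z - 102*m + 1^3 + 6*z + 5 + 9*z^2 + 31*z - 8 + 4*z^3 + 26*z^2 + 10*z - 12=-24*m^2 - 62*m + 4*z^3 + z^2*(44*m + 35) + z*(96*m^2 + 237*m + 47) - 14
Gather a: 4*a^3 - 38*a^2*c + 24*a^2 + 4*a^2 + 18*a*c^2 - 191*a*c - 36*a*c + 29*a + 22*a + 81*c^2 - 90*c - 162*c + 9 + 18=4*a^3 + a^2*(28 - 38*c) + a*(18*c^2 - 227*c + 51) + 81*c^2 - 252*c + 27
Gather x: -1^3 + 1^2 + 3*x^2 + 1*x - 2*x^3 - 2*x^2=-2*x^3 + x^2 + x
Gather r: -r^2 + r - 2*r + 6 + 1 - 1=-r^2 - r + 6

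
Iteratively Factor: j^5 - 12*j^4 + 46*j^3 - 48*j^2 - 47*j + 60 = (j - 5)*(j^4 - 7*j^3 + 11*j^2 + 7*j - 12) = (j - 5)*(j - 3)*(j^3 - 4*j^2 - j + 4) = (j - 5)*(j - 3)*(j + 1)*(j^2 - 5*j + 4) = (j - 5)*(j - 3)*(j - 1)*(j + 1)*(j - 4)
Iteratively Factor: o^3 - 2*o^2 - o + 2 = (o - 2)*(o^2 - 1) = (o - 2)*(o + 1)*(o - 1)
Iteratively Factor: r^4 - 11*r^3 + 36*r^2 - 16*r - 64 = (r + 1)*(r^3 - 12*r^2 + 48*r - 64) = (r - 4)*(r + 1)*(r^2 - 8*r + 16) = (r - 4)^2*(r + 1)*(r - 4)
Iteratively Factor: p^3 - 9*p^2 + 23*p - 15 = (p - 3)*(p^2 - 6*p + 5) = (p - 5)*(p - 3)*(p - 1)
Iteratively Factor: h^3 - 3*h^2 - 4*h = (h + 1)*(h^2 - 4*h) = h*(h + 1)*(h - 4)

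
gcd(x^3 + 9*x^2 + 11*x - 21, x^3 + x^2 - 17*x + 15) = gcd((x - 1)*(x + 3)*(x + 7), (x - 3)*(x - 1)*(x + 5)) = x - 1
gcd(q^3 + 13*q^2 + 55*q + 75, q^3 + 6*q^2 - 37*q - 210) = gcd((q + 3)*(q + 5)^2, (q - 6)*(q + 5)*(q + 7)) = q + 5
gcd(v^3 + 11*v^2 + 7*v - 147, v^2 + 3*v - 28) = v + 7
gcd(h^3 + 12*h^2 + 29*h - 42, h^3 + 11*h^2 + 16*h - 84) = h^2 + 13*h + 42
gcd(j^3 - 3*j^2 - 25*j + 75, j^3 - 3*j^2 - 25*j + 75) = j^3 - 3*j^2 - 25*j + 75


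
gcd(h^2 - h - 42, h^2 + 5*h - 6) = h + 6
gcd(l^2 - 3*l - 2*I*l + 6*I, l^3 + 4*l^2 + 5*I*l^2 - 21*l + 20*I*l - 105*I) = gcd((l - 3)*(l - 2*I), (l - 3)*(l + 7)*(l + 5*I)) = l - 3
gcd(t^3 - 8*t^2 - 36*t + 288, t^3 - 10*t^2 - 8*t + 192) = t^2 - 14*t + 48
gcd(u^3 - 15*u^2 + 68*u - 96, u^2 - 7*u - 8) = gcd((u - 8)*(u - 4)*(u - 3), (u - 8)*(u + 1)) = u - 8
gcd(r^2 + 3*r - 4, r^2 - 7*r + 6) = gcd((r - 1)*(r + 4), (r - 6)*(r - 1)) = r - 1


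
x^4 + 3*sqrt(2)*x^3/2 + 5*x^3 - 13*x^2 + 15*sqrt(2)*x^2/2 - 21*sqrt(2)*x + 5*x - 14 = (x - 2)*(x + 7)*(x + sqrt(2)/2)*(x + sqrt(2))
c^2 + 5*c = c*(c + 5)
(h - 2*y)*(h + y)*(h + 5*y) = h^3 + 4*h^2*y - 7*h*y^2 - 10*y^3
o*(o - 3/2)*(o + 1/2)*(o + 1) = o^4 - 7*o^2/4 - 3*o/4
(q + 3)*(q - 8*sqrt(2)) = q^2 - 8*sqrt(2)*q + 3*q - 24*sqrt(2)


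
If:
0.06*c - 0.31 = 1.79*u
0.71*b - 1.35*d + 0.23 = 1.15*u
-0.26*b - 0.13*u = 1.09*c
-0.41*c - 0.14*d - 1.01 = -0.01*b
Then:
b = 32.38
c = -7.67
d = 17.56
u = -0.43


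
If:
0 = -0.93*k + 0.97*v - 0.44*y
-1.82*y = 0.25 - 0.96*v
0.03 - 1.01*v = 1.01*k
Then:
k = 0.05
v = -0.02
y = -0.15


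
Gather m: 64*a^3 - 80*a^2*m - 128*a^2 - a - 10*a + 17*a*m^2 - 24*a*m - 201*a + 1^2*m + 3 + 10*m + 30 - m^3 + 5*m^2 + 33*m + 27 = 64*a^3 - 128*a^2 - 212*a - m^3 + m^2*(17*a + 5) + m*(-80*a^2 - 24*a + 44) + 60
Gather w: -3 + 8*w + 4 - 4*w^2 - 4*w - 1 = -4*w^2 + 4*w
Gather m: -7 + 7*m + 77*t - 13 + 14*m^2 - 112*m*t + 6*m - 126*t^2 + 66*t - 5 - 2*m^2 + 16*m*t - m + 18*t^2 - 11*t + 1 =12*m^2 + m*(12 - 96*t) - 108*t^2 + 132*t - 24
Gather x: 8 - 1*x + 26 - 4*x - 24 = 10 - 5*x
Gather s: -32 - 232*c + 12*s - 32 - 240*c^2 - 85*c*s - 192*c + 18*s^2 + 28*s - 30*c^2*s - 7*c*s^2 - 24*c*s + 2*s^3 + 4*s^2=-240*c^2 - 424*c + 2*s^3 + s^2*(22 - 7*c) + s*(-30*c^2 - 109*c + 40) - 64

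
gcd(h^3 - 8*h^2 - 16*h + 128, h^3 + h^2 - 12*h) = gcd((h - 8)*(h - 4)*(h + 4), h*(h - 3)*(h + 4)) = h + 4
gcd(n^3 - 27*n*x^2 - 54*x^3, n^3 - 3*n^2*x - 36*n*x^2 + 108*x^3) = -n + 6*x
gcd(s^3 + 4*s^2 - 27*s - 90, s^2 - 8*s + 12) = 1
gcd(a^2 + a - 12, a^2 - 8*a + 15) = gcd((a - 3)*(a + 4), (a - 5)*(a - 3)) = a - 3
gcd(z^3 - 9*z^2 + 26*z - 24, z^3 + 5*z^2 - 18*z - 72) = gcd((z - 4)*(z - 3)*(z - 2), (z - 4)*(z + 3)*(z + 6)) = z - 4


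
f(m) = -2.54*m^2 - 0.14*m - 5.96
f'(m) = -5.08*m - 0.14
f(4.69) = -62.49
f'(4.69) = -23.97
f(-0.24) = -6.07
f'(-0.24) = 1.08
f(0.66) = -7.16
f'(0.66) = -3.49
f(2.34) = -20.20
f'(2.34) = -12.03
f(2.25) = -19.13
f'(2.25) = -11.57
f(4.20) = -51.35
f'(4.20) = -21.48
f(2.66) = -24.30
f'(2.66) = -13.65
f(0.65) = -7.12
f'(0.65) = -3.44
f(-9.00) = -210.44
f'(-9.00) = 45.58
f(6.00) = -98.24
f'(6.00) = -30.62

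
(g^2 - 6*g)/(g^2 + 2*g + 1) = g*(g - 6)/(g^2 + 2*g + 1)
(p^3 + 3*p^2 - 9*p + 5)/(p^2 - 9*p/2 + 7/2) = 2*(p^2 + 4*p - 5)/(2*p - 7)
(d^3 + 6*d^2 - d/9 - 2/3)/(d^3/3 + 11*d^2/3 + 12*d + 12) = (9*d^2 - 1)/(3*(d^2 + 5*d + 6))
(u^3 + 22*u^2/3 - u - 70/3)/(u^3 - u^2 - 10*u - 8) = (3*u^2 + 16*u - 35)/(3*(u^2 - 3*u - 4))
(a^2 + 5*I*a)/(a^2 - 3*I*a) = (a + 5*I)/(a - 3*I)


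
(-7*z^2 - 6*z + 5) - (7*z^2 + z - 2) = -14*z^2 - 7*z + 7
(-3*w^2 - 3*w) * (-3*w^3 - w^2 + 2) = 9*w^5 + 12*w^4 + 3*w^3 - 6*w^2 - 6*w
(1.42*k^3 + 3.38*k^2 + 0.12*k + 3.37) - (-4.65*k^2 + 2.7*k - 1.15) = 1.42*k^3 + 8.03*k^2 - 2.58*k + 4.52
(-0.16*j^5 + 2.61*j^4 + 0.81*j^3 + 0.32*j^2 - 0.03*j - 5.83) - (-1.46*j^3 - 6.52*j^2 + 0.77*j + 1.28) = -0.16*j^5 + 2.61*j^4 + 2.27*j^3 + 6.84*j^2 - 0.8*j - 7.11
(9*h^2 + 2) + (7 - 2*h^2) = 7*h^2 + 9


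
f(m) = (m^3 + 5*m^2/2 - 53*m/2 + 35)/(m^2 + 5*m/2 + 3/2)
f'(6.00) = 1.17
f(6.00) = 3.47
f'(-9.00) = 1.77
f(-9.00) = -4.22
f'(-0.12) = -80.84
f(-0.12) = 31.47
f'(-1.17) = -2944.72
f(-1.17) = -1209.01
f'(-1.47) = 170541.72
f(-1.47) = -5402.89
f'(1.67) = -1.35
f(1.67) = 0.28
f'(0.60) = -13.30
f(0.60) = 6.02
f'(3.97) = 1.05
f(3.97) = 1.17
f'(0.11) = -41.85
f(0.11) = 17.97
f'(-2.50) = 99.00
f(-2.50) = 67.50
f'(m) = (-2*m - 5/2)*(m^3 + 5*m^2/2 - 53*m/2 + 35)/(m^2 + 5*m/2 + 3/2)^2 + (3*m^2 + 5*m - 53/2)/(m^2 + 5*m/2 + 3/2)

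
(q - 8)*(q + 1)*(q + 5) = q^3 - 2*q^2 - 43*q - 40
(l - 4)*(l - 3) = l^2 - 7*l + 12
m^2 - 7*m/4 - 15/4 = (m - 3)*(m + 5/4)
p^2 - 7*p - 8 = (p - 8)*(p + 1)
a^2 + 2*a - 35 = (a - 5)*(a + 7)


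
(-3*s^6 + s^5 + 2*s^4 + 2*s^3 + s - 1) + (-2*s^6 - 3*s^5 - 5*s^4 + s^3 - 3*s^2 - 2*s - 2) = -5*s^6 - 2*s^5 - 3*s^4 + 3*s^3 - 3*s^2 - s - 3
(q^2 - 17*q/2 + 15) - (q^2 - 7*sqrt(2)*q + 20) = -17*q/2 + 7*sqrt(2)*q - 5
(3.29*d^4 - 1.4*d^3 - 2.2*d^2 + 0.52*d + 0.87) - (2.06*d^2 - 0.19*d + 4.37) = 3.29*d^4 - 1.4*d^3 - 4.26*d^2 + 0.71*d - 3.5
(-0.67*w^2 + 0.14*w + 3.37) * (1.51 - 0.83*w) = 0.5561*w^3 - 1.1279*w^2 - 2.5857*w + 5.0887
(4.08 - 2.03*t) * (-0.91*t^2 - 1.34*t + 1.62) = 1.8473*t^3 - 0.9926*t^2 - 8.7558*t + 6.6096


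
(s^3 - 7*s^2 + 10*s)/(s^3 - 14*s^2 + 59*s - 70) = s/(s - 7)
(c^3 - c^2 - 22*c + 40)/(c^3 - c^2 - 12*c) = (c^2 + 3*c - 10)/(c*(c + 3))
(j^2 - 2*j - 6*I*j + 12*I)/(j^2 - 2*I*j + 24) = (j - 2)/(j + 4*I)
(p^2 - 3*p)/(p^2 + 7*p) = (p - 3)/(p + 7)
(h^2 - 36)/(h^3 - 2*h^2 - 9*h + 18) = (h^2 - 36)/(h^3 - 2*h^2 - 9*h + 18)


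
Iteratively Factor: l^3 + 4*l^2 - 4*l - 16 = (l + 2)*(l^2 + 2*l - 8) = (l + 2)*(l + 4)*(l - 2)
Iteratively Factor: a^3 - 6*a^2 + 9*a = (a - 3)*(a^2 - 3*a) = a*(a - 3)*(a - 3)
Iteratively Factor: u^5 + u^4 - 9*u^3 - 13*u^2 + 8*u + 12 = (u - 3)*(u^4 + 4*u^3 + 3*u^2 - 4*u - 4) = (u - 3)*(u + 1)*(u^3 + 3*u^2 - 4) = (u - 3)*(u - 1)*(u + 1)*(u^2 + 4*u + 4) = (u - 3)*(u - 1)*(u + 1)*(u + 2)*(u + 2)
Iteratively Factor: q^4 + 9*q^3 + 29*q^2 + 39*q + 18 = (q + 3)*(q^3 + 6*q^2 + 11*q + 6) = (q + 3)^2*(q^2 + 3*q + 2) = (q + 1)*(q + 3)^2*(q + 2)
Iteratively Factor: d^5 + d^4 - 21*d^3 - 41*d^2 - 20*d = (d - 5)*(d^4 + 6*d^3 + 9*d^2 + 4*d) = (d - 5)*(d + 1)*(d^3 + 5*d^2 + 4*d) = d*(d - 5)*(d + 1)*(d^2 + 5*d + 4) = d*(d - 5)*(d + 1)^2*(d + 4)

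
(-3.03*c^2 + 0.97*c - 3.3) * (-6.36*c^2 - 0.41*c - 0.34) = 19.2708*c^4 - 4.9269*c^3 + 21.6205*c^2 + 1.0232*c + 1.122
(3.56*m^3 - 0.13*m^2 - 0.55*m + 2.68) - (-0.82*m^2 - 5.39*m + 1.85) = 3.56*m^3 + 0.69*m^2 + 4.84*m + 0.83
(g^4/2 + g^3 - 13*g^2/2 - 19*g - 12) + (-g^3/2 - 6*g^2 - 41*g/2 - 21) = g^4/2 + g^3/2 - 25*g^2/2 - 79*g/2 - 33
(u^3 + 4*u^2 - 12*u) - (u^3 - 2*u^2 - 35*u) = 6*u^2 + 23*u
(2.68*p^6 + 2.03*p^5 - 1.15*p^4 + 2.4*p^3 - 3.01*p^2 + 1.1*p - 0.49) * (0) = 0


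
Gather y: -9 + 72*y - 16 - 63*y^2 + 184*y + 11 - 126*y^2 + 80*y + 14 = -189*y^2 + 336*y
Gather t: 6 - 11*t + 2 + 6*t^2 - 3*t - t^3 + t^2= -t^3 + 7*t^2 - 14*t + 8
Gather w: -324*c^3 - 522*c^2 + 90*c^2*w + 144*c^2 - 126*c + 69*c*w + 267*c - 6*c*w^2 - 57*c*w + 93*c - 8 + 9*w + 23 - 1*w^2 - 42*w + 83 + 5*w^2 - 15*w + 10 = -324*c^3 - 378*c^2 + 234*c + w^2*(4 - 6*c) + w*(90*c^2 + 12*c - 48) + 108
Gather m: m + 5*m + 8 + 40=6*m + 48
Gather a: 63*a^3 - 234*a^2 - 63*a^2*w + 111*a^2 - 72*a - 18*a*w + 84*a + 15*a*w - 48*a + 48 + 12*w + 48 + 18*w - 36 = 63*a^3 + a^2*(-63*w - 123) + a*(-3*w - 36) + 30*w + 60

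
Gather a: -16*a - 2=-16*a - 2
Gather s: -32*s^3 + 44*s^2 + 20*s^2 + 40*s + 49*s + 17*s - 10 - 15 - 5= -32*s^3 + 64*s^2 + 106*s - 30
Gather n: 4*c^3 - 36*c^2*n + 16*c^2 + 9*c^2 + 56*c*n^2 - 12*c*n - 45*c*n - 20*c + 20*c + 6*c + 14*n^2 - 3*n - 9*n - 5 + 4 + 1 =4*c^3 + 25*c^2 + 6*c + n^2*(56*c + 14) + n*(-36*c^2 - 57*c - 12)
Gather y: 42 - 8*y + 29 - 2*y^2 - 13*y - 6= -2*y^2 - 21*y + 65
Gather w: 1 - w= 1 - w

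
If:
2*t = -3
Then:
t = -3/2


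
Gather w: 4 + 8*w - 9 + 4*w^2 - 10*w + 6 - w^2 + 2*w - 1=3*w^2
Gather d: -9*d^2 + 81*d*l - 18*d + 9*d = -9*d^2 + d*(81*l - 9)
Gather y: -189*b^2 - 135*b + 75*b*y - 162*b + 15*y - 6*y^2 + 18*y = -189*b^2 - 297*b - 6*y^2 + y*(75*b + 33)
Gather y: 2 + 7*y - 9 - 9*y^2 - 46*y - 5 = -9*y^2 - 39*y - 12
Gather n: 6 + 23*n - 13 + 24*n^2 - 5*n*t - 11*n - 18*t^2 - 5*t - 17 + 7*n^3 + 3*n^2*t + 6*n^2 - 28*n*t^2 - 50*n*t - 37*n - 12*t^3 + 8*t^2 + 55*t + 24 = 7*n^3 + n^2*(3*t + 30) + n*(-28*t^2 - 55*t - 25) - 12*t^3 - 10*t^2 + 50*t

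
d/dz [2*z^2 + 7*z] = 4*z + 7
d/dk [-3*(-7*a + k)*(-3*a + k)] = 30*a - 6*k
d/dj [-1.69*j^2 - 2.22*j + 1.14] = -3.38*j - 2.22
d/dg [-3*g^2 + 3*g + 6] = 3 - 6*g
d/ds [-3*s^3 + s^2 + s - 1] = -9*s^2 + 2*s + 1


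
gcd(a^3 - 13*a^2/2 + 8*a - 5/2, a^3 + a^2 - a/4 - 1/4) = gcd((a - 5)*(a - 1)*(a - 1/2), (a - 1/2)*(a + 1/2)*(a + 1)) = a - 1/2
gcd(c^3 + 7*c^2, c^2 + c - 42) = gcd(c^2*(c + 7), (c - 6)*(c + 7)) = c + 7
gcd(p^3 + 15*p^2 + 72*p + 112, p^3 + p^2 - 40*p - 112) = p^2 + 8*p + 16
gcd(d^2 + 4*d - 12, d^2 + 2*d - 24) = d + 6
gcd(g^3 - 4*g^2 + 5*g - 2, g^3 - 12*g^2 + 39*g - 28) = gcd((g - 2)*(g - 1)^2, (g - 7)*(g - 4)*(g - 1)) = g - 1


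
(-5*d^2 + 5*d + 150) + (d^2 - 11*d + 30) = -4*d^2 - 6*d + 180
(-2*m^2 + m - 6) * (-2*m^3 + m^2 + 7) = 4*m^5 - 4*m^4 + 13*m^3 - 20*m^2 + 7*m - 42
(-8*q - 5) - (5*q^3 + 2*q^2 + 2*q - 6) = -5*q^3 - 2*q^2 - 10*q + 1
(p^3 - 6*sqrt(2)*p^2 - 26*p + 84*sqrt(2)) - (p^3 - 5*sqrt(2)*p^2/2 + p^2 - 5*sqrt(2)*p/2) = -7*sqrt(2)*p^2/2 - p^2 - 26*p + 5*sqrt(2)*p/2 + 84*sqrt(2)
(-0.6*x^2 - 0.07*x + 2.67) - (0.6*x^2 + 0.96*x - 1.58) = -1.2*x^2 - 1.03*x + 4.25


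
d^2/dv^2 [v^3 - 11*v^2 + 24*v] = 6*v - 22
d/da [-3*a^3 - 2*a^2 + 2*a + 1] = -9*a^2 - 4*a + 2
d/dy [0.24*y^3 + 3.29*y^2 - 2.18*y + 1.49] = 0.72*y^2 + 6.58*y - 2.18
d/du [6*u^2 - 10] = 12*u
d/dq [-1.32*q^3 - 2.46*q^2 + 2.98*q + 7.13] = -3.96*q^2 - 4.92*q + 2.98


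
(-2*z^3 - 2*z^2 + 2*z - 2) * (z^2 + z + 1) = -2*z^5 - 4*z^4 - 2*z^3 - 2*z^2 - 2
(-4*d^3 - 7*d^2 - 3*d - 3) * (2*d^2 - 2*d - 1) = -8*d^5 - 6*d^4 + 12*d^3 + 7*d^2 + 9*d + 3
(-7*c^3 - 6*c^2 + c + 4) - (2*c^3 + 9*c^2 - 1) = -9*c^3 - 15*c^2 + c + 5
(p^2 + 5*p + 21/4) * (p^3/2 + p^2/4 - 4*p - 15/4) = p^5/2 + 11*p^4/4 - p^3/8 - 359*p^2/16 - 159*p/4 - 315/16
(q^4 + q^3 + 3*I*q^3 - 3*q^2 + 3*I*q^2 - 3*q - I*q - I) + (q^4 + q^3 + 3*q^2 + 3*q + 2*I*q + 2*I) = 2*q^4 + 2*q^3 + 3*I*q^3 + 3*I*q^2 + I*q + I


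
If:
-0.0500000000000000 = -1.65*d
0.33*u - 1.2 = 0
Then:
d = 0.03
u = 3.64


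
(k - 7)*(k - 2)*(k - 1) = k^3 - 10*k^2 + 23*k - 14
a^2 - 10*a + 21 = (a - 7)*(a - 3)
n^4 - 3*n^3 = n^3*(n - 3)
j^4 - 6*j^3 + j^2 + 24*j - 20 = (j - 5)*(j - 2)*(j - 1)*(j + 2)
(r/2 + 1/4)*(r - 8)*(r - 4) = r^3/2 - 23*r^2/4 + 13*r + 8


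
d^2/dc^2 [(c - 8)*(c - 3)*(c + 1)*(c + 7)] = 12*c^2 - 18*c - 114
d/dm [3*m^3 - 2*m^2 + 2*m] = 9*m^2 - 4*m + 2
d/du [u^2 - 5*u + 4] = 2*u - 5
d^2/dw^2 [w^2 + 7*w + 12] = 2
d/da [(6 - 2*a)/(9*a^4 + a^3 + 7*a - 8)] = 2*(-9*a^4 - a^3 - 7*a + (a - 3)*(36*a^3 + 3*a^2 + 7) + 8)/(9*a^4 + a^3 + 7*a - 8)^2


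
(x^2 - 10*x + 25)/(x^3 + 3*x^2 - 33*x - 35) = (x - 5)/(x^2 + 8*x + 7)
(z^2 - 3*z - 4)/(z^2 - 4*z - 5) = (z - 4)/(z - 5)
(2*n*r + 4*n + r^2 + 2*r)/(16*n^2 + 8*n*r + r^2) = (2*n*r + 4*n + r^2 + 2*r)/(16*n^2 + 8*n*r + r^2)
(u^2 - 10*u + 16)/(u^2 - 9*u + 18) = (u^2 - 10*u + 16)/(u^2 - 9*u + 18)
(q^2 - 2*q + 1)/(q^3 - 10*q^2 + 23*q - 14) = (q - 1)/(q^2 - 9*q + 14)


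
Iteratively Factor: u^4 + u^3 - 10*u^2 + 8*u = (u)*(u^3 + u^2 - 10*u + 8) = u*(u - 2)*(u^2 + 3*u - 4) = u*(u - 2)*(u + 4)*(u - 1)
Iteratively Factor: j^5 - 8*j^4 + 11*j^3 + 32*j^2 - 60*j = (j - 5)*(j^4 - 3*j^3 - 4*j^2 + 12*j) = (j - 5)*(j + 2)*(j^3 - 5*j^2 + 6*j) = (j - 5)*(j - 2)*(j + 2)*(j^2 - 3*j) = (j - 5)*(j - 3)*(j - 2)*(j + 2)*(j)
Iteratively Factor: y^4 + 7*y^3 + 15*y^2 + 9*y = (y)*(y^3 + 7*y^2 + 15*y + 9) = y*(y + 1)*(y^2 + 6*y + 9) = y*(y + 1)*(y + 3)*(y + 3)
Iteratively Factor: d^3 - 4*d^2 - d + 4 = (d - 4)*(d^2 - 1) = (d - 4)*(d - 1)*(d + 1)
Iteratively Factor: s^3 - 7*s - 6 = (s - 3)*(s^2 + 3*s + 2) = (s - 3)*(s + 2)*(s + 1)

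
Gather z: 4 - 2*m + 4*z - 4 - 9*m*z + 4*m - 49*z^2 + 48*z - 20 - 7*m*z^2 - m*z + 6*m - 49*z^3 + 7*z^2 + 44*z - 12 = 8*m - 49*z^3 + z^2*(-7*m - 42) + z*(96 - 10*m) - 32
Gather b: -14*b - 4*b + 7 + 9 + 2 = 18 - 18*b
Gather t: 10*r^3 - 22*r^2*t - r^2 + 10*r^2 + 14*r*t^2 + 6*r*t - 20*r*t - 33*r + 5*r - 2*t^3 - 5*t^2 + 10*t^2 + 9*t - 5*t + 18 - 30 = 10*r^3 + 9*r^2 - 28*r - 2*t^3 + t^2*(14*r + 5) + t*(-22*r^2 - 14*r + 4) - 12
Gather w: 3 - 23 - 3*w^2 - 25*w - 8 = -3*w^2 - 25*w - 28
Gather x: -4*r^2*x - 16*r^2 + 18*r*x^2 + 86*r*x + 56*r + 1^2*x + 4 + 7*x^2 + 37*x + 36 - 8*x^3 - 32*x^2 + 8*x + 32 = -16*r^2 + 56*r - 8*x^3 + x^2*(18*r - 25) + x*(-4*r^2 + 86*r + 46) + 72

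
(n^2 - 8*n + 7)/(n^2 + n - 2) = (n - 7)/(n + 2)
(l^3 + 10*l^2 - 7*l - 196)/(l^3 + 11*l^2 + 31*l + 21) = (l^2 + 3*l - 28)/(l^2 + 4*l + 3)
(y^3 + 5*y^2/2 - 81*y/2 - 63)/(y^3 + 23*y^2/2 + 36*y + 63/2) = (y - 6)/(y + 3)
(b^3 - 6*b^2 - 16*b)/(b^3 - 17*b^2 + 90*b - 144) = b*(b + 2)/(b^2 - 9*b + 18)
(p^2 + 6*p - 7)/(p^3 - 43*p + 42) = 1/(p - 6)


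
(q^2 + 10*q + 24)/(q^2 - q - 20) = (q + 6)/(q - 5)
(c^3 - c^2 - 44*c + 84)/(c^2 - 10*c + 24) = (c^2 + 5*c - 14)/(c - 4)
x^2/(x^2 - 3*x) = x/(x - 3)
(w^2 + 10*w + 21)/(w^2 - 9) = (w + 7)/(w - 3)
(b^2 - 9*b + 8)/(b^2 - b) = (b - 8)/b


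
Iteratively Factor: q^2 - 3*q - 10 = (q + 2)*(q - 5)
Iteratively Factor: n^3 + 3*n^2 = (n)*(n^2 + 3*n) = n*(n + 3)*(n)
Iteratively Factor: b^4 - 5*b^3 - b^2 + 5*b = (b - 1)*(b^3 - 4*b^2 - 5*b) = (b - 5)*(b - 1)*(b^2 + b) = b*(b - 5)*(b - 1)*(b + 1)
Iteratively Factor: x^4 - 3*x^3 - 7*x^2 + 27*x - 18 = (x - 1)*(x^3 - 2*x^2 - 9*x + 18) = (x - 1)*(x + 3)*(x^2 - 5*x + 6) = (x - 2)*(x - 1)*(x + 3)*(x - 3)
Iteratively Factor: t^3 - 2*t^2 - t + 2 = (t + 1)*(t^2 - 3*t + 2) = (t - 1)*(t + 1)*(t - 2)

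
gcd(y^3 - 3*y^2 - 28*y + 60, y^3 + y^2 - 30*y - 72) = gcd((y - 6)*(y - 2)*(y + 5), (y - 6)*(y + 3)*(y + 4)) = y - 6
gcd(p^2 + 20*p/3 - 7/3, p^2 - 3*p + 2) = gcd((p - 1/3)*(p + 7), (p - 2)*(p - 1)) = 1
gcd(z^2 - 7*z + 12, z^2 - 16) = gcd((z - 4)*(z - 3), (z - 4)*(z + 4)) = z - 4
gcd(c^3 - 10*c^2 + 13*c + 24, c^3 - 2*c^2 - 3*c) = c^2 - 2*c - 3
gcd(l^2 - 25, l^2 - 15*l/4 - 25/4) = l - 5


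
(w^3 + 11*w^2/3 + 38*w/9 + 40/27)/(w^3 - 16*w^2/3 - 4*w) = (w^2 + 3*w + 20/9)/(w*(w - 6))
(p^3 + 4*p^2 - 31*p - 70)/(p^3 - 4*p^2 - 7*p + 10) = (p + 7)/(p - 1)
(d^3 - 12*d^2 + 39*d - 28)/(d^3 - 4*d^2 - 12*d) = (-d^3 + 12*d^2 - 39*d + 28)/(d*(-d^2 + 4*d + 12))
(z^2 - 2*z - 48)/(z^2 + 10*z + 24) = (z - 8)/(z + 4)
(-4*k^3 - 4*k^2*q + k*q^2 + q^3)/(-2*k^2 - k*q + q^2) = 2*k + q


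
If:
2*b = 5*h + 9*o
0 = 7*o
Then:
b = 5*h/2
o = 0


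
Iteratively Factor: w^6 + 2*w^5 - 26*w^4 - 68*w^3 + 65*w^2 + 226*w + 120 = (w + 1)*(w^5 + w^4 - 27*w^3 - 41*w^2 + 106*w + 120) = (w - 2)*(w + 1)*(w^4 + 3*w^3 - 21*w^2 - 83*w - 60) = (w - 2)*(w + 1)*(w + 4)*(w^3 - w^2 - 17*w - 15) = (w - 5)*(w - 2)*(w + 1)*(w + 4)*(w^2 + 4*w + 3) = (w - 5)*(w - 2)*(w + 1)^2*(w + 4)*(w + 3)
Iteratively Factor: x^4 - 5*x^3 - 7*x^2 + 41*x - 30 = (x - 1)*(x^3 - 4*x^2 - 11*x + 30) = (x - 1)*(x + 3)*(x^2 - 7*x + 10) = (x - 5)*(x - 1)*(x + 3)*(x - 2)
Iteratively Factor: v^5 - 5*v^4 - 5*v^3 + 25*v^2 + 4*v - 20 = (v + 2)*(v^4 - 7*v^3 + 9*v^2 + 7*v - 10) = (v - 1)*(v + 2)*(v^3 - 6*v^2 + 3*v + 10) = (v - 1)*(v + 1)*(v + 2)*(v^2 - 7*v + 10) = (v - 2)*(v - 1)*(v + 1)*(v + 2)*(v - 5)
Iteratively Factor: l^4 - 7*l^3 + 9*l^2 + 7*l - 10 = (l - 1)*(l^3 - 6*l^2 + 3*l + 10) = (l - 5)*(l - 1)*(l^2 - l - 2) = (l - 5)*(l - 1)*(l + 1)*(l - 2)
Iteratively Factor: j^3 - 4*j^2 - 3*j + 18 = (j - 3)*(j^2 - j - 6) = (j - 3)^2*(j + 2)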